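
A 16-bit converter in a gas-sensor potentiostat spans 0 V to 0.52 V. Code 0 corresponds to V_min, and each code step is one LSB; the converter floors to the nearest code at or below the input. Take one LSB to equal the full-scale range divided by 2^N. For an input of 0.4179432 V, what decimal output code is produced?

52673

Span = 0.52 V. LSB = 0.52 V / 2^16 ≈ 7.935 µV.
code = ⌊(V_in − V_min)/LSB⌋ = ⌊(V_in − V_min) × 2^16 / range⌋
     = ⌊(0.4179432 − (0)) × 65536 / 0.52⌋ = ⌊0.4179432 × 65536/0.52⌋
     = ⌊52673.703⌋ = 52673.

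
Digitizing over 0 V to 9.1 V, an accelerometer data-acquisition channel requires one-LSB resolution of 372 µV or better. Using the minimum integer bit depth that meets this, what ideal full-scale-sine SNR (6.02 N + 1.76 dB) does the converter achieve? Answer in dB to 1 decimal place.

V_FS = 9.1 V.
Levels needed ≥ 9.1/372 µV = 24460. 2^15 = 32768 suffices, so N_min = 15.
SNR = 6.02 × 15 + 1.76 = 92.06 dB.

92.1 dB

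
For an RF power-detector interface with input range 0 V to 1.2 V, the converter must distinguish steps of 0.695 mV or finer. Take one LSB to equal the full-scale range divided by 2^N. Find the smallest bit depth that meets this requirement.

V_FS = 1.2 V.
Levels needed ≥ 1.2/0.695 mV = 1727. 2^11 = 2048 suffices, so N_min = 11.

11 bits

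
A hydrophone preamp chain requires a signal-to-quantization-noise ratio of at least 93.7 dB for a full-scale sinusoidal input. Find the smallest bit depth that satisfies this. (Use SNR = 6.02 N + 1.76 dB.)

Solving 6.02 N ≥ 93.7 − 1.76: N ≥ 15.272. Round up → N = 16.

16 bits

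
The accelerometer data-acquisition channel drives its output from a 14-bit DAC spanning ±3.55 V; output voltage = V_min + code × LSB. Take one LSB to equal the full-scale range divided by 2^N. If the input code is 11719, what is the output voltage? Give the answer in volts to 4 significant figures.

1.528 V

Span: 3.55 V − (-3.55 V) = 7.1 V. LSB = 7.1 V / 2^14.
Output = V_min + (11719/16384) × range = -3.55 + 0.715271 × 7.1 V
      = -3.55 V + 5.07842 V = 1.52842 V.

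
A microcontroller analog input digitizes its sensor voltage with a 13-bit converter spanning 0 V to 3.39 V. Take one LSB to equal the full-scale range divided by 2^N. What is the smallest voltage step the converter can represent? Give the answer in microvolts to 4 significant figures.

413.8 µV

Span = 3.39 V.
2^13 = 8192 levels.
LSB = 3.39 V ÷ 2^13 = 3.39/8192 V = 413.8 µV.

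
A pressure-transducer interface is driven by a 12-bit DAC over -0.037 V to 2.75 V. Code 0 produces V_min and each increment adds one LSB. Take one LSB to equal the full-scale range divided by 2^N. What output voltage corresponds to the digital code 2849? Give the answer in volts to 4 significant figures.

Range = 2.75 − (-0.037) = 2.787 V. LSB = 2.787 V / 2^12.
V_out = V_min + code × LSB = -0.037 V + 2849 × 2.787 V / 4096
      = -0.037 + 1.93852 = 1.90152 V.

1.902 V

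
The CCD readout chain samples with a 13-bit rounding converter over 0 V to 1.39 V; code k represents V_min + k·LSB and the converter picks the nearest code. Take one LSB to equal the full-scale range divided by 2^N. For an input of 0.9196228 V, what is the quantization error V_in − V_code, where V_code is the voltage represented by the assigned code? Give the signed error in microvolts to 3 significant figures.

Range is 1.39 V. LSB = 1.39 V / 2^13 ≈ 169.7 µV.
(V_in − V_min)/LSB = (0.9196228 − (0)) × 8192/1.39 = 5419.8201 → nearest code k = 5420.
V_code = 0 + (5420/8192) × 1.39 = 0.9196533203 V.
V_in − V_code = 0.9196228 − (0.9196533203) = −30.5 µV.

−30.5 µV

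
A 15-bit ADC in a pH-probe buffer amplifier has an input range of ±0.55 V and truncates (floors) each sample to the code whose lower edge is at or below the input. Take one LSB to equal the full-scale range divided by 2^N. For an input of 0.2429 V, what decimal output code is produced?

The full-scale span is 0.55 − (-0.55) = 1.1 V. LSB = 1.1 V / 2^15 ≈ 33.57 µV.
code = ⌊(V_in − V_min)/LSB⌋ = ⌊(V_in − V_min) × 2^15 / range⌋
     = ⌊(0.2429 − (-0.55)) × 32768 / 1.1⌋ = ⌊0.7929 × 32768/1.1⌋
     = ⌊23619.770⌋ = 23619.

23619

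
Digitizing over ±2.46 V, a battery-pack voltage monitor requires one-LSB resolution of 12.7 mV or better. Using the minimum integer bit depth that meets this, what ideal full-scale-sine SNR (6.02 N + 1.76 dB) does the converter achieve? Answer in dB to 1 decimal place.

55.9 dB

The full-scale span is 2.46 − (-2.46) = 4.92 V.
Levels needed ≥ 4.92/12.7 mV = 387.4. 2^9 = 512 suffices, so N_min = 9.
Ideal SNR at N = 9: 6.02·9 + 1.76 = 55.9 dB.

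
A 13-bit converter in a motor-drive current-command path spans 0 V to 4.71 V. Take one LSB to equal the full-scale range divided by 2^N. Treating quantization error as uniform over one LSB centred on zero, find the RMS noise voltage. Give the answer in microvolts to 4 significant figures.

Full-scale range = 4.71 V.
One LSB is 4.71 V / 8192 = 0.574951 mV.
RMS of a uniform error over width LSB is LSB/√12 = 166.0 µV.

166.0 µV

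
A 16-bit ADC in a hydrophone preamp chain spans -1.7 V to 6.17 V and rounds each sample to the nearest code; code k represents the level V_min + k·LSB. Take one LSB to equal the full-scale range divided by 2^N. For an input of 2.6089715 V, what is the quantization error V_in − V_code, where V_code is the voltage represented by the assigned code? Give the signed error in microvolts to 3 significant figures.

Full-scale range = 6.17 V − (-1.7 V) = 7.87 V. LSB = 7.87 V / 2^16 ≈ 120.1 µV.
Position in LSBs: (2.6089715 − (-1.7)) × 65536/7.87 = 35882.1800; rounding gives k = 35882.
Reconstructed level: -1.7 + 35882 × 7.87/65536 V = 2.6089498901 V.
e = 2.6089715 − (2.6089498901) = +21.6 µV.

+21.6 µV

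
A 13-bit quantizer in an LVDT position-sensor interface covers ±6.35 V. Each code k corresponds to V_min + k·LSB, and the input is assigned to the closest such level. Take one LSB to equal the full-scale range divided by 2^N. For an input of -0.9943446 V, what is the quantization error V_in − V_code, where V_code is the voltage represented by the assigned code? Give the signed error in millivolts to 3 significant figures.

Span: 6.35 V − (-6.35 V) = 12.7 V. LSB = 12.7 V / 2^13 ≈ 1.550 mV.
Position in LSBs: (-0.9943446 − (-6.35)) × 8192/12.7 = 3454.6086; rounding gives k = 3455.
V_code = V_min + k × range/2^13 = -6.35 + 3455 × 12.7/8192 = -0.9937377930 V.
e = -0.9943446 − (-0.9937377930) = −0.607 mV.

−0.607 mV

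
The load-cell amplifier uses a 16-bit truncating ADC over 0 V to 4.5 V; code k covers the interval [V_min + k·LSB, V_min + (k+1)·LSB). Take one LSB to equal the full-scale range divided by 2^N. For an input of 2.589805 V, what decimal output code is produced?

Full-scale range = 4.5 V. LSB = 4.5 V / 2^16 ≈ 68.66 µV.
(V_in − V_min) × 2^16/range = (2.589805 − (0)) × 65536/4.5 = 37716.769.
Floor → code = 37716.

37716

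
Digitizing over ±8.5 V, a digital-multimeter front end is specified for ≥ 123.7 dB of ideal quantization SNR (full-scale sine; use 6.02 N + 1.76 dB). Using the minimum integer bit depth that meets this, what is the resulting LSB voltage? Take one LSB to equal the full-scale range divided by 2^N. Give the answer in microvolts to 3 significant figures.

Full-scale range = 8.5 V − (-8.5 V) = 17 V.
6.02 N + 1.76 ≥ 123.7 gives N ≥ 20.256, so the minimum integer is 21.
LSB = 17 V / 2^21 = 8.11 µV.

8.11 µV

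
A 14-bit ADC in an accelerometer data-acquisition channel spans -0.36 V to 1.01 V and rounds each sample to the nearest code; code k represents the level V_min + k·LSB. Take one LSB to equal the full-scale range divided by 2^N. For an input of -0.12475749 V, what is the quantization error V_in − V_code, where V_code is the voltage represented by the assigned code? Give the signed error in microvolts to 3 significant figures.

+24.6 µV

The full-scale span is 1.01 − (-0.36) = 1.37 V. LSB = 1.37 V / 2^14 ≈ 83.62 µV.
(V_in − V_min)/LSB = (-0.12475749 − (-0.36)) × 16384/1.37 = 2813.2944 → nearest code k = 2813.
V_code = V_min + k × range/2^14 = -0.36 + 2813 × 1.37/16384 = -0.12478210449 V.
V_in − V_code = -0.12475749 − (-0.12478210449) = +24.6 µV.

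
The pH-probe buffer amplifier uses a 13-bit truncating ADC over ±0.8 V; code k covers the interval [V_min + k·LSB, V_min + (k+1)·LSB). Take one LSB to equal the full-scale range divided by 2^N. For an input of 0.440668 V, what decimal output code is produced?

Span: 0.8 V − (-0.8 V) = 1.6 V. LSB = 1.6 V / 2^13 ≈ 195.3 µV.
(V_in − V_min) × 2^13/range = (0.440668 − (-0.8)) × 8192/1.6 = 6352.220.
Floor → code = 6352.

6352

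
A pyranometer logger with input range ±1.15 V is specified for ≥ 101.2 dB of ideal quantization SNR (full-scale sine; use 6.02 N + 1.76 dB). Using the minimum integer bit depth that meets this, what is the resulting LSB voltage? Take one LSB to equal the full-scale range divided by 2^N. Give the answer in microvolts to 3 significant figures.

17.5 µV

The full-scale span is 1.15 − (-1.15) = 2.3 V.
6.02 N + 1.76 ≥ 101.2 gives N ≥ 16.518, so the minimum integer is 17.
One LSB is 2.3 V / 131072 = 17.5 µV.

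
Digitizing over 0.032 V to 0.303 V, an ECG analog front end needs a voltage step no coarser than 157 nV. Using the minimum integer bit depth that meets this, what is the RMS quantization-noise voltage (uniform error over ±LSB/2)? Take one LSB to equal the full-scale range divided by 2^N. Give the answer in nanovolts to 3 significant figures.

37.3 nV

Range = 0.303 − (0.032) = 0.271 V.
Levels needed ≥ 0.271/157 nV = 1.726e6. 2^21 = 2097152 suffices, so N_min = 21.
LSB = 0.271 V ÷ 2^21 = 0.271/2097152 V = 129.22 nV.
σ_q = LSB/√12 = 129.22 nV/3.4641 = 37.3 nV.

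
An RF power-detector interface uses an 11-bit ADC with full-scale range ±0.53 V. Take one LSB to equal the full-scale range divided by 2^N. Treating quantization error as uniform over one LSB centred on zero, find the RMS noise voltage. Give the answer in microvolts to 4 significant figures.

Range = 0.53 − (-0.53) = 1.06 V.
LSB = 1.06 V / 2^11 = 0.517578 mV.
σ_q = LSB/√12 = 0.517578 mV/3.4641 = 149.4 µV.

149.4 µV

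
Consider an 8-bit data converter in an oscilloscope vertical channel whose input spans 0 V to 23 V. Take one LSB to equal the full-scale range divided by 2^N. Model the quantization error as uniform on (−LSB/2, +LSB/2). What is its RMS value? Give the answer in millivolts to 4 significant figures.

25.94 mV

Range is 23 V.
LSB = 23 V / 2^8 = 89.8438 mV.
RMS of a uniform error over width LSB is LSB/√12 = 25.94 mV.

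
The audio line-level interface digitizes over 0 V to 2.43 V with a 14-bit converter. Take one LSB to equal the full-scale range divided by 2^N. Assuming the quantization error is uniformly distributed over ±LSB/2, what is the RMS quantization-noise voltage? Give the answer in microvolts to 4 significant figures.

V_FS = 2.43 V.
Step size = 2.43/16384 V = 148.315 µV.
V_rms = LSB/√12 = 148.315 µV / √12 = 42.81 µV.

42.81 µV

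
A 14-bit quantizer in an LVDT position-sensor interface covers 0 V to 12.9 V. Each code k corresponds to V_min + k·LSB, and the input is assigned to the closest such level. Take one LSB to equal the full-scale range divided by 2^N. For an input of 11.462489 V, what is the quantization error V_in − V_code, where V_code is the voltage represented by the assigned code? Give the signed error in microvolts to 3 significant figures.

Full-scale range = 12.9 V. LSB = 12.9 V / 2^14 ≈ 0.7874 mV.
Position in LSBs: (11.462489 − (0)) × 16384/12.9 = 14558.2496; rounding gives k = 14558.
V_code = V_min + k × range/2^14 = 0 + 14558 × 12.9/16384 = 11.462292480 V.
V_in − V_code = 11.462489 − (11.462292480) = +197 µV.

+197 µV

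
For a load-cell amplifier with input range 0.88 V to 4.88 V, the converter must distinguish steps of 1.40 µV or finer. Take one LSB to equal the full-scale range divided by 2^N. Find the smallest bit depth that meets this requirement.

22 bits

Span: 4.88 V − (0.88 V) = 4 V.
Need 2^N ≥ 4 V / 1.40 µV = 2.857e6 → N_min = 22.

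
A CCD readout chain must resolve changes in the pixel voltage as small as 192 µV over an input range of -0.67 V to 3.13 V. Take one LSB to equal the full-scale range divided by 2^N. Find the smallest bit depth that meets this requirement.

15 bits

Span: 3.13 V − (-0.67 V) = 3.8 V.
3.8 V / 192 µV = 19790. Since 2^14 = 16384 and 2^15 = 32768, N = 15.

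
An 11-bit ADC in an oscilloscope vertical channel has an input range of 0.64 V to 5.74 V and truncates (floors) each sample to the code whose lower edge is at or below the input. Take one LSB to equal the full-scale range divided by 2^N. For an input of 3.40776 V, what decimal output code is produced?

The full-scale span is 5.74 − (0.64) = 5.1 V. LSB = 5.1 V / 2^11 ≈ 2.490 mV.
code = ⌊(V_in − V_min)/LSB⌋ = ⌊(V_in − V_min) × 2^11 / range⌋
     = ⌊(3.40776 − (0.64)) × 2048 / 5.1⌋ = ⌊2.76776 × 2048/5.1⌋
     = ⌊1111.446⌋ = 1111.

1111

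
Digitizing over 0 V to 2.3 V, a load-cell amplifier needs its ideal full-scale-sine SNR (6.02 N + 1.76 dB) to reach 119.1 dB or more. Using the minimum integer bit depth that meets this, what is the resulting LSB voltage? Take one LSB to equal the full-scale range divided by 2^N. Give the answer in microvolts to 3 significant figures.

V_FS = 2.3 V.
6.02 N + 1.76 ≥ 119.1 gives N ≥ 19.492, so the minimum integer is 20.
LSB = 2.3 V / 2^20 = 2.19 µV.

2.19 µV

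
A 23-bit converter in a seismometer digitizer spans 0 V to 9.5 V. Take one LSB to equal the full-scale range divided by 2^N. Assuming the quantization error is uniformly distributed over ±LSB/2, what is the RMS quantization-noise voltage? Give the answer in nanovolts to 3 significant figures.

V_FS = 9.5 V.
Step size = 9.5/8388608 V = 1.1325 µV.
V_rms = LSB/√12 = 1.1325 µV / √12 = 327 nV.

327 nV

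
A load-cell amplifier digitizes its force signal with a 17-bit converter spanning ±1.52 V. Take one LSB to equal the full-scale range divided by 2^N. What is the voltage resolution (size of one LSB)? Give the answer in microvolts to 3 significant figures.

23.2 µV

Range = 1.52 − (-1.52) = 3.04 V.
2^17 = 131072 levels.
LSB = 3.04 V ÷ 2^17 = 3.04/131072 V = 23.2 µV.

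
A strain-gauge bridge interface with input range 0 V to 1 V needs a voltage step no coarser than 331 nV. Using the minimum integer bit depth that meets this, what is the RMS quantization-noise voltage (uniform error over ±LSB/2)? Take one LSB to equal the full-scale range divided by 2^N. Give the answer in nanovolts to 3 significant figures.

68.8 nV

V_FS = 1 V.
1 V / 331 nV = 3.021e6. Since 2^21 = 2097152 and 2^22 = 4194304, N = 22.
Step size = 1/4194304 V = 238.42 nV.
RMS noise = LSB/√12 = 68.8 nV.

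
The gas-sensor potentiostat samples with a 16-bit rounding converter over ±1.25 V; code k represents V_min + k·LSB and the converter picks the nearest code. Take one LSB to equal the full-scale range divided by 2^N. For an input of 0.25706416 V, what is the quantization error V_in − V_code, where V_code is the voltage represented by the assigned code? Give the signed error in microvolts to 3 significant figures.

−8.29 µV

Span: 1.25 V − (-1.25 V) = 2.5 V. LSB = 2.5 V / 2^16 ≈ 38.15 µV.
(V_in − V_min)/LSB = (0.25706416 − (-1.25)) × 65536/2.5 = 39506.7827 → nearest code k = 39507.
Reconstructed level: -1.25 + 39507 × 2.5/65536 V = 0.25707244873 V.
e = 0.25706416 − (0.25707244873) = −8.29 µV.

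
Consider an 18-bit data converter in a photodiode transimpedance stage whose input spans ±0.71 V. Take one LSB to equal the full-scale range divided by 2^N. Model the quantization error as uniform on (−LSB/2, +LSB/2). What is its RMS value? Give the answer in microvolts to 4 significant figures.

Span: 0.71 V − (-0.71 V) = 1.42 V.
LSB = 1.42 V / 2^18 = 5.41687 µV.
RMS of a uniform error over width LSB is LSB/√12 = 1.564 µV.

1.564 µV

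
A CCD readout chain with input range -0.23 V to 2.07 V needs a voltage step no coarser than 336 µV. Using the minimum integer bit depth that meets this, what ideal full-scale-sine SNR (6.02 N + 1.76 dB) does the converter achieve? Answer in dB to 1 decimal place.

80.0 dB

The full-scale span is 2.07 − (-0.23) = 2.3 V.
Need 2^N ≥ 2.3 V / 336 µV = 6845 → N_min = 13.
6.02(13) + 1.76 = 80.02 dB.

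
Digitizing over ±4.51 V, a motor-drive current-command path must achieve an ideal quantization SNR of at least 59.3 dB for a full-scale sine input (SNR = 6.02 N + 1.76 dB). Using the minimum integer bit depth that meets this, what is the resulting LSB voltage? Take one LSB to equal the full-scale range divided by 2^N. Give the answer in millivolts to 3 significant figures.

Range = 4.51 − (-4.51) = 9.02 V.
Solving 6.02 N ≥ 59.3 − 1.76: N ≥ 9.558. Round up → N = 10.
Step size = 9.02/1024 V = 8.81 mV.

8.81 mV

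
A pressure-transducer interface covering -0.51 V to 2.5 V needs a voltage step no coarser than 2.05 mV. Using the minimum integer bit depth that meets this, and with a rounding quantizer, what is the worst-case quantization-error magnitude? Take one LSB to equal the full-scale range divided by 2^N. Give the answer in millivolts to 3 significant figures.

0.735 mV

Full-scale range = 2.5 V − (-0.51 V) = 3.01 V.
3.01 V / 2.05 mV = 1468. Since 2^10 = 1024 and 2^11 = 2048, N = 11.
Step size = 3.01/2048 V = 1.4697 mV.
Max error for round-to-nearest is LSB/2 = 0.735 mV.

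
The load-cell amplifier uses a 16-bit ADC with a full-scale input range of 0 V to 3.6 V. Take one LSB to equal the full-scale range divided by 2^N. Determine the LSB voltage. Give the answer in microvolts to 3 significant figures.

Range is 3.6 V.
Number of codes = 2^16 = 65536.
Step size = 3.6/65536 V = 54.9 µV.

54.9 µV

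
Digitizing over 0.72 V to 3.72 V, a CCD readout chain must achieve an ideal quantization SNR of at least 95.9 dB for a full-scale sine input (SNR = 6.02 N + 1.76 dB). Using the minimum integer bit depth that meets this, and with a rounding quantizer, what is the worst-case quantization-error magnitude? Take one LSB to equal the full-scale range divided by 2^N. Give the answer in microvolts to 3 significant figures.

Full-scale range = 3.72 V − (0.72 V) = 3 V.
Required N = ⌈(95.9 − 1.76)/6.02⌉ = ⌈15.638⌉ = 16.
LSB = 3 V ÷ 2^16 = 3/65536 V = 45.776 µV.
Half an LSB is 22.9 µV.

22.9 µV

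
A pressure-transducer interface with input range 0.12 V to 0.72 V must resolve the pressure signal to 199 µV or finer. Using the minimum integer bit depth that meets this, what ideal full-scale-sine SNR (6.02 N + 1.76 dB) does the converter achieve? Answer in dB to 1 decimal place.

The full-scale span is 0.72 − (0.12) = 0.6 V.
Required number of levels: 0.6/199 µV = 3015.1; smallest N with 2^N ≥ that is 12.
Ideal SNR at N = 12: 6.02·12 + 1.76 = 74.0 dB.

74.0 dB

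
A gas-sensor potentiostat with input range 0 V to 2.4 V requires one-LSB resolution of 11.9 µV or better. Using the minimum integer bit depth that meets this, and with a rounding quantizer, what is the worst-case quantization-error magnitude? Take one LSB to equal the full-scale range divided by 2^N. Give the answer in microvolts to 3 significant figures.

4.58 µV

V_FS = 2.4 V.
2.4 V / 11.9 µV = 201700. Since 2^17 = 131072 and 2^18 = 262144, N = 18.
Step size = 2.4/262144 V = 9.1553 µV.
Max error for round-to-nearest is LSB/2 = 4.58 µV.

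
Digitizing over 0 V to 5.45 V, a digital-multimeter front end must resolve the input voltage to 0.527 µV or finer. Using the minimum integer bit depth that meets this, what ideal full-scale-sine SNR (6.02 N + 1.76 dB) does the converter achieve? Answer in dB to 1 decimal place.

146.2 dB

Span = 5.45 V.
Need 2^N ≥ 5.45 V / 0.527 µV = 1.034e7 → N_min = 24.
SNR = 6.02 × 24 + 1.76 = 146.24 dB.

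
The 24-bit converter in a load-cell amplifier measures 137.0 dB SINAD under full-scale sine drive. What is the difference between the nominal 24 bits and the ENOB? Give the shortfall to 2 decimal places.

1.53 bits

Effective bits = (137.0 − 1.76)/6.02 = 22.4651.
Lost resolution: 24 − 22.4651 = 1.5349 bits.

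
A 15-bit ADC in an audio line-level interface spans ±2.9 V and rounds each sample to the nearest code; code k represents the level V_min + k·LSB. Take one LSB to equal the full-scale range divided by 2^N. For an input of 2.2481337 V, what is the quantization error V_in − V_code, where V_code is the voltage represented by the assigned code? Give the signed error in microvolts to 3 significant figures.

+31.9 µV

Full-scale range = 2.9 V − (-2.9 V) = 5.8 V. LSB = 5.8 V / 2^15 ≈ 177.0 µV.
Position in LSBs: (2.2481337 − (-2.9)) × 32768/5.8 = 29085.1802; rounding gives k = 29085.
V_code = V_min + k × range/2^15 = -2.9 + 29085 × 5.8/32768 = 2.2481018066 V.
e = 2.2481337 − (2.2481018066) = +31.9 µV.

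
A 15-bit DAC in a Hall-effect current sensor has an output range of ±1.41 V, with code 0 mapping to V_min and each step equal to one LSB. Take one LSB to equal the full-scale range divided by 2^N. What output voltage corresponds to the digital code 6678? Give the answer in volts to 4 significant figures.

-0.8353 V

The full-scale span is 1.41 − (-1.41) = 2.82 V. LSB = 2.82 V / 2^15.
V_out = -1.41 + 6678 × (2.82/32768) V
      = -1.41 + 0.574706 = -0.835294 V.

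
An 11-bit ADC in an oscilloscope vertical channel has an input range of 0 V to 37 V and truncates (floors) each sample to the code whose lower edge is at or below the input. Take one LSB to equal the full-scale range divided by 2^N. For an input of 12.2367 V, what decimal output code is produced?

677

Span = 37 V. LSB = 37 V / 2^11 ≈ 18.07 mV.
V_in − V_min = 12.2367 − (0) = 12.2367 V.
Divide by LSB: 12.2367 × 2048/37 = 677.3179.
Truncating gives code 677.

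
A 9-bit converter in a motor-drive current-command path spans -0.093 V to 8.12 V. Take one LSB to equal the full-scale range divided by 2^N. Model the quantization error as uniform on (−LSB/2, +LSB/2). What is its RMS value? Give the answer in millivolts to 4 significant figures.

4.631 mV

Span: 8.12 V − (-0.093 V) = 8.213 V.
One LSB is 8.213 V / 512 = 16.0410 mV.
V_rms = LSB/√12 = 16.0410 mV / √12 = 4.631 mV.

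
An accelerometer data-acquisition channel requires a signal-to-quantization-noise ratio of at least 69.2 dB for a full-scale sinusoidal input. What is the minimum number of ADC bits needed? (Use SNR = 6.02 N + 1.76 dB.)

6.02 N + 1.76 ≥ 69.2 gives N ≥ 11.203, so the minimum integer is 12.

12 bits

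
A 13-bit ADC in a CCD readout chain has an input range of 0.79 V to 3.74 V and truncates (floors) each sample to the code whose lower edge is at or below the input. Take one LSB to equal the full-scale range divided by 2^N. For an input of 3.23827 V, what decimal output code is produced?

6798

Range = 3.74 − (0.79) = 2.95 V. LSB = 2.95 V / 2^13 ≈ 360.1 µV.
V_in − V_min = 3.23827 − (0.79) = 2.44827 V.
Divide by LSB: 2.44827 × 8192/2.95 = 6798.7213.
Truncating gives code 6798.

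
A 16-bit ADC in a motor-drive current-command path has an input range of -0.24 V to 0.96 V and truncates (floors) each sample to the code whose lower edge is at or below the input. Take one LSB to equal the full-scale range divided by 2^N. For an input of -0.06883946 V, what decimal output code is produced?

Range = 0.96 − (-0.24) = 1.2 V. LSB = 1.2 V / 2^16 ≈ 18.31 µV.
V_in − V_min = -0.06883946 − (-0.24) = 0.17116054 V.
Divide by LSB: 0.17116054 × 65536/1.2 = 9347.6476.
Truncating gives code 9347.

9347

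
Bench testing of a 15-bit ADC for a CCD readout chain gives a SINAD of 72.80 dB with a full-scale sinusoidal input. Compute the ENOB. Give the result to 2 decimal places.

Inverting SNR = 6.02 N + 1.76: N_eff = (72.80 − 1.76)/6.02 = 11.8007.

11.80 bits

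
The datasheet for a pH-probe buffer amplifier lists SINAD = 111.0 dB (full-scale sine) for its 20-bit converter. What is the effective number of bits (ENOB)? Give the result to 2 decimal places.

ENOB = (SINAD − 1.76) / 6.02 = (111.0 − 1.76) / 6.02 = 109.24 / 6.02 = 18.1462.

18.15 bits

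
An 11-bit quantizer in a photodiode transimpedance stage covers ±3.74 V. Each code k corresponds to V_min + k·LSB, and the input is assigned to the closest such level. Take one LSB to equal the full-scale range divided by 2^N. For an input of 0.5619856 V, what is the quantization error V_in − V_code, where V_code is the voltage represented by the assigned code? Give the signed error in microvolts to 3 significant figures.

−475 µV

Span: 3.74 V − (-3.74 V) = 7.48 V. LSB = 7.48 V / 2^11 ≈ 3.652 mV.
(V_in − V_min)/LSB = (0.5619856 − (-3.74)) × 2048/7.48 = 1177.8699 → nearest code k = 1178.
Reconstructed level: -3.74 + 1178 × 7.48/2048 V = 0.5624609375 V.
e = 0.5619856 − (0.5624609375) = −475 µV.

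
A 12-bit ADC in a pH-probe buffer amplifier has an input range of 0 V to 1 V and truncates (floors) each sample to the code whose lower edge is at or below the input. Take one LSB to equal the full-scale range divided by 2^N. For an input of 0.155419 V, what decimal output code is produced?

636

V_FS = 1 V. LSB = 1 V / 2^12 ≈ 244.1 µV.
code = ⌊(V_in − V_min)/LSB⌋ = ⌊(V_in − V_min) × 2^12 / range⌋
     = ⌊(0.155419 − (0)) × 4096 / 1⌋ = ⌊0.155419 × 4096/1⌋
     = ⌊636.596⌋ = 636.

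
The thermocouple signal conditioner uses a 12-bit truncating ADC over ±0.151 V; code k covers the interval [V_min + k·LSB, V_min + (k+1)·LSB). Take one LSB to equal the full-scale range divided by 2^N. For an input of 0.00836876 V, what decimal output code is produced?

2161

The full-scale span is 0.151 − (-0.151) = 0.302 V. LSB = 0.302 V / 2^12 ≈ 73.73 µV.
(V_in − V_min) × 2^12/range = (0.00836876 − (-0.151)) × 4096/0.302 = 2161.505.
Floor → code = 2161.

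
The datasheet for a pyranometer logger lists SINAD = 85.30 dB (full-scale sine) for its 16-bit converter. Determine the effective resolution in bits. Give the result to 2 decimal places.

13.88 bits

(85.30 − 1.76) / 6.02 = 83.54/6.02 = 13.8771 effective bits.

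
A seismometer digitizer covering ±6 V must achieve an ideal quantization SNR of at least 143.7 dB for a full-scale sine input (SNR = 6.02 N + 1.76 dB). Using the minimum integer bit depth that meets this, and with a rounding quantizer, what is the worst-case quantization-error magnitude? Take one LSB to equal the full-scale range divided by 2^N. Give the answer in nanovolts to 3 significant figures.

358 nV

The full-scale span is 6 − (-6) = 12 V.
Required N = ⌈(143.7 − 1.76)/6.02⌉ = ⌈23.578⌉ = 24.
LSB = 12 V / 2^24 = 0.71526 µV.
Half an LSB is 358 nV.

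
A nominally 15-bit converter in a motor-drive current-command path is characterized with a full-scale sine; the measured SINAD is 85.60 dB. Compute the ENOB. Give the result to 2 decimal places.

ENOB = (85.60 − 1.76)/6.02 = 13.9269 bits.

13.93 bits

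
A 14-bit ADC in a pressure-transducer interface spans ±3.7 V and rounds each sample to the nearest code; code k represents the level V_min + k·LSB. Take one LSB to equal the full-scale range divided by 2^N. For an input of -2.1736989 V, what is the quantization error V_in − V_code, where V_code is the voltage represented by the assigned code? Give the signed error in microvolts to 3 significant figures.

Full-scale range = 3.7 V − (-3.7 V) = 7.4 V. LSB = 7.4 V / 2^14 ≈ 451.7 µV.
Position in LSBs: (-2.1736989 − (-3.7)) × 16384/7.4 = 3379.3131; rounding gives k = 3379.
V_code = V_min + k × range/2^14 = -3.7 + 3379 × 7.4/16384 = -2.1738403320 V.
V_in − V_code = -2.1736989 − (-2.1738403320) = +141 µV.

+141 µV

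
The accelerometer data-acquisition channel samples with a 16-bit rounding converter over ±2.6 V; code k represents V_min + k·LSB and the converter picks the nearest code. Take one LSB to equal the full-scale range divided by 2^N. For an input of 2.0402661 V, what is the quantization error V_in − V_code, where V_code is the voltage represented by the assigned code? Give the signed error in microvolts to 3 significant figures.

Range = 2.6 − (-2.6) = 5.2 V. LSB = 5.2 V / 2^16 ≈ 79.35 µV.
(2.0402661 − (-2.6)) / LSB = 4.6402661 × 65536/5.2 = 58481.6306. Nearest integer: k = 58482.
V_code = -2.6 + (58482/65536) × 5.2 = 2.0402954102 V.
Error = V_in − V_code = 2.0402661 − (2.0402954102) = −29.3 µV.

−29.3 µV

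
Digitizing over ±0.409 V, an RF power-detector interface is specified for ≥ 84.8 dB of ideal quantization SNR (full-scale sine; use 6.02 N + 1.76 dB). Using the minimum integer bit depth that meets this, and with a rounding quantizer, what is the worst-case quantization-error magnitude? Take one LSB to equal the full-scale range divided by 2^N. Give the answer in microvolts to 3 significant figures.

The full-scale span is 0.409 − (-0.409) = 0.818 V.
Required N = ⌈(84.8 − 1.76)/6.02⌉ = ⌈13.794⌉ = 14.
LSB = 0.818 V / 2^14 = 49.927 µV.
|e|_max = LSB/2 = 25.0 µV.

25.0 µV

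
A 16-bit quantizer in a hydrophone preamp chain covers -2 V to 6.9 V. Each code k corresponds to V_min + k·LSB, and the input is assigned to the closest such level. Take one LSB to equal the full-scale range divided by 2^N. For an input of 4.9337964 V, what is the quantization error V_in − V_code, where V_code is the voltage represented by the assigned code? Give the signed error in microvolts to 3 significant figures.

The full-scale span is 6.9 − (-2) = 8.9 V. LSB = 8.9 V / 2^16 ≈ 135.8 µV.
(4.9337964 − (-2)) / LSB = 6.9337964 × 65536/8.9 = 51057.6720. Nearest integer: k = 51058.
V_code = -2 + (51058/65536) × 8.9 = 4.9338409424 V.
e = 4.9337964 − (4.9338409424) = −44.5 µV.

−44.5 µV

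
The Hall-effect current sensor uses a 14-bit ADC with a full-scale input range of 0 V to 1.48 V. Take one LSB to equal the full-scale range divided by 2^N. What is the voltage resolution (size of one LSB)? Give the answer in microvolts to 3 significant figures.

Full-scale range = 1.48 V.
2^14 = 16384 levels.
One LSB is 1.48 V / 16384 = 90.3 µV.

90.3 µV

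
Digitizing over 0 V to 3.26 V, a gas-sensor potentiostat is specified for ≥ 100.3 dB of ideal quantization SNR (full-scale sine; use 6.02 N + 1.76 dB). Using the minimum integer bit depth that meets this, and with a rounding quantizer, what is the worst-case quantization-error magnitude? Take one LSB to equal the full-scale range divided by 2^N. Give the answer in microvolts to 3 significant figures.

V_FS = 3.26 V.
6.02 N + 1.76 ≥ 100.3 gives N ≥ 16.369, so the minimum integer is 17.
LSB = 3.26 V / 2^17 = 24.872 µV.
Max error for round-to-nearest is LSB/2 = 12.4 µV.

12.4 µV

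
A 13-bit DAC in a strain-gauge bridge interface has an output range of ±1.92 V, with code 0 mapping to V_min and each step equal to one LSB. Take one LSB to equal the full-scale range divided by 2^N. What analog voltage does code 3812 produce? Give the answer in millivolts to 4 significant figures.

-133.1 mV

The full-scale span is 1.92 − (-1.92) = 3.84 V. LSB = 3.84 V / 2^13.
Output = V_min + (3812/8192) × range = -1.92 + 0.465332 × 3.84 V
      = -1.92 V + 1.78688 V = -0.133125 V.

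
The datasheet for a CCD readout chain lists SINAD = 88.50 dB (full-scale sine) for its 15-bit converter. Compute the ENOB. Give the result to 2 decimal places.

14.41 bits

ENOB = (88.50 − 1.76)/6.02 = 14.4086 bits.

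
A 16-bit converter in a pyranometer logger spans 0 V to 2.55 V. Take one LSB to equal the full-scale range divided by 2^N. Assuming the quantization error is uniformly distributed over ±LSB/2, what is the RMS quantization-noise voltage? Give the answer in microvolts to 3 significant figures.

Full-scale range = 2.55 V.
One LSB is 2.55 V / 65536 = 38.910 µV.
RMS of a uniform error over width LSB is LSB/√12 = 11.2 µV.

11.2 µV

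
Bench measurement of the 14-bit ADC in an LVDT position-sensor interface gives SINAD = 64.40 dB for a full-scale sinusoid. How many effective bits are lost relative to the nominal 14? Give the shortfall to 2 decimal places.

3.59 bits

ENOB = (SINAD − 1.76)/6.02 = (64.40 − 1.76)/6.02 = 10.4053 bits.
Lost resolution: 14 − 10.4053 = 3.5947 bits.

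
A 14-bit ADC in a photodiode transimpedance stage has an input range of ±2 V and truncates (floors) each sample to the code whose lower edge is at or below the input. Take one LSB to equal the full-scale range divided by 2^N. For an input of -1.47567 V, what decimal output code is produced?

The full-scale span is 2 − (-2) = 4 V. LSB = 4 V / 2^14 ≈ 244.1 µV.
V_in − V_min = -1.47567 − (-2) = 0.52433 V.
Divide by LSB: 0.52433 × 16384/4 = 2147.6557.
Truncating gives code 2147.

2147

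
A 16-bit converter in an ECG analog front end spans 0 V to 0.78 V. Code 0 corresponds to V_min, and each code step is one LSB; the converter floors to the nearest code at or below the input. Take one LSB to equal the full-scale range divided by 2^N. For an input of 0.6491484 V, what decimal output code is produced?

Range is 0.78 V. LSB = 0.78 V / 2^16 ≈ 11.90 µV.
(V_in − V_min) × 2^16/range = (0.6491484 − (0)) × 65536/0.78 = 54541.781.
Floor → code = 54541.

54541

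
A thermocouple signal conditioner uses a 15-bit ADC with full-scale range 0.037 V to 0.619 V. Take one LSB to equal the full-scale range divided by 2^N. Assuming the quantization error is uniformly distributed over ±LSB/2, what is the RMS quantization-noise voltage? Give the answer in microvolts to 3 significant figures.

Range = 0.619 − (0.037) = 0.582 V.
Step size = 0.582/32768 V = 17.761 µV.
V_rms = LSB/√12 = 17.761 µV / √12 = 5.13 µV.

5.13 µV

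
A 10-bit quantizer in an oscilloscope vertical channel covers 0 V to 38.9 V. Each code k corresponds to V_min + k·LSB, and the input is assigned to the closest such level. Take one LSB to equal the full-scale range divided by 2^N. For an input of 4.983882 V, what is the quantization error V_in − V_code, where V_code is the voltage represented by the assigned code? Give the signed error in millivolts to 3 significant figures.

Range is 38.9 V. LSB = 38.9 V / 2^10 ≈ 37.99 mV.
(V_in − V_min)/LSB = (4.983882 − (0)) × 1024/38.9 = 131.1952 → nearest code k = 131.
V_code = 0 + (131/1024) × 38.9 = 4.976464844 V.
Error = V_in − V_code = 4.983882 − (4.976464844) = +7.42 mV.

+7.42 mV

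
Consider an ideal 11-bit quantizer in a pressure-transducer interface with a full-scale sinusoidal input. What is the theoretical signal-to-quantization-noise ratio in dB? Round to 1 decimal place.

SNR = 6.02·11 + 1.76 = 67.98 dB.

68.0 dB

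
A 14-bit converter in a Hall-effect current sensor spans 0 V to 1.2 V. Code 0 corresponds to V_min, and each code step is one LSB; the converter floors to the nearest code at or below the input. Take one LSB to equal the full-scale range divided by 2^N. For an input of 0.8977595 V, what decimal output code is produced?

Full-scale range = 1.2 V. LSB = 1.2 V / 2^14 ≈ 73.24 µV.
(V_in − V_min) × 2^14/range = (0.8977595 − (0)) × 16384/1.2 = 12257.410.
Floor → code = 12257.

12257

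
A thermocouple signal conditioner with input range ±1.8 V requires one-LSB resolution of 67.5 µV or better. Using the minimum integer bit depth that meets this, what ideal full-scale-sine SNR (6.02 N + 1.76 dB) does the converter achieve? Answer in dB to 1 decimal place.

98.1 dB

The full-scale span is 1.8 − (-1.8) = 3.6 V.
Required number of levels: 3.6/67.5 µV = 53333; smallest N with 2^N ≥ that is 16.
Ideal SNR at N = 16: 6.02·16 + 1.76 = 98.1 dB.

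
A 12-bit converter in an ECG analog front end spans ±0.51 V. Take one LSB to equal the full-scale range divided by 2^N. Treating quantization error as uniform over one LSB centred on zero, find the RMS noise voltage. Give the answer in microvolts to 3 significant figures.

Range = 0.51 − (-0.51) = 1.02 V.
LSB = 1.02 V ÷ 2^12 = 1.02/4096 V = 249.02 µV.
RMS of a uniform error over width LSB is LSB/√12 = 71.9 µV.

71.9 µV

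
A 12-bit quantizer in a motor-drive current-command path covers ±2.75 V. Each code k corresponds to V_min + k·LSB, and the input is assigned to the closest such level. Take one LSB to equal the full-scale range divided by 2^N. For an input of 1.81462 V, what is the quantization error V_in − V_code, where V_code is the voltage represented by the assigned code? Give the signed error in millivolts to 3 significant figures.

The full-scale span is 2.75 − (-2.75) = 5.5 V. LSB = 5.5 V / 2^12 ≈ 1.343 mV.
Position in LSBs: (1.81462 − (-2.75)) × 4096/5.5 = 3399.3970; rounding gives k = 3399.
V_code = -2.75 + (3399/4096) × 5.5 = 1.814086914 V.
Error = V_in − V_code = 1.81462 − (1.814086914) = +0.533 mV.

+0.533 mV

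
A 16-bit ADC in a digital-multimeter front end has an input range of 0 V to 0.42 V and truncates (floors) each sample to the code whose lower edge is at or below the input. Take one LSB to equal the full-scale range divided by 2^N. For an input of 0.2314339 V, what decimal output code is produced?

36112

Full-scale range = 0.42 V. LSB = 0.42 V / 2^16 ≈ 6.409 µV.
code = ⌊(V_in − V_min)/LSB⌋ = ⌊(V_in − V_min) × 2^16 / range⌋
     = ⌊(0.2314339 − (0)) × 65536 / 0.42⌋ = ⌊0.2314339 × 65536/0.42⌋
     = ⌊36112.505⌋ = 36112.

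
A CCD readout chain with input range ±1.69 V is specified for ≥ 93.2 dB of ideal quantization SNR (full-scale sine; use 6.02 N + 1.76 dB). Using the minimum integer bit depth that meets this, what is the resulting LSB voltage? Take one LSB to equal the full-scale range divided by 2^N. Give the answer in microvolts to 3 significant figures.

The full-scale span is 1.69 − (-1.69) = 3.38 V.
Solving 6.02 N ≥ 93.2 − 1.76: N ≥ 15.189. Round up → N = 16.
One LSB is 3.38 V / 65536 = 51.6 µV.

51.6 µV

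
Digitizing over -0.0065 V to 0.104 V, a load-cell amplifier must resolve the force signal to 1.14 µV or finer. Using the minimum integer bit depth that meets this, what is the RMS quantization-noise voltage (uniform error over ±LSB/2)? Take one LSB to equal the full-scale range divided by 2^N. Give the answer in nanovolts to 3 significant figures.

243 nV

Full-scale range = 0.104 V − (-0.0065 V) = 0.1105 V.
0.1105 V / 1.14 µV = 96930. Since 2^16 = 65536 and 2^17 = 131072, N = 17.
LSB = 0.1105 V ÷ 2^17 = 0.1105/131072 V = 0.84305 µV.
σ_q = LSB/√12 = 0.84305 µV/3.4641 = 243 nV.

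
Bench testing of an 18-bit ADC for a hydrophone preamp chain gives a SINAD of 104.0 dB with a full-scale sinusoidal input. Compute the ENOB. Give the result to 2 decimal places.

ENOB = (104.0 − 1.76)/6.02 = 16.9834 bits.

16.98 bits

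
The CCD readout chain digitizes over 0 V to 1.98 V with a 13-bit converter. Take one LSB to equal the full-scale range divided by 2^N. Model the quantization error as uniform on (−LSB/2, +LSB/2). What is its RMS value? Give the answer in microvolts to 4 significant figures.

69.77 µV

Span = 1.98 V.
One LSB is 1.98 V / 8192 = 241.699 µV.
For a uniform distribution on [−LSB/2, +LSB/2], V_rms = LSB/√12 = 241.699 µV/3.4641 = 69.77 µV.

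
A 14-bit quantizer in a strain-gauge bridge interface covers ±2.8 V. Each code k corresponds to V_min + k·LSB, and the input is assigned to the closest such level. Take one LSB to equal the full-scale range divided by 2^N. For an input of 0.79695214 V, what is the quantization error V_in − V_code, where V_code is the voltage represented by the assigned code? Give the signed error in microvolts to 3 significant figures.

Span: 2.8 V − (-2.8 V) = 5.6 V. LSB = 5.6 V / 2^14 ≈ 341.8 µV.
(V_in − V_min)/LSB = (0.79695214 − (-2.8)) × 16384/5.6 = 10523.6543 → nearest code k = 10524.
V_code = V_min + k × range/2^14 = -2.8 + 10524 × 5.6/16384 = 0.79707031250 V.
e = 0.79695214 − (0.79707031250) = −118 µV.

−118 µV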